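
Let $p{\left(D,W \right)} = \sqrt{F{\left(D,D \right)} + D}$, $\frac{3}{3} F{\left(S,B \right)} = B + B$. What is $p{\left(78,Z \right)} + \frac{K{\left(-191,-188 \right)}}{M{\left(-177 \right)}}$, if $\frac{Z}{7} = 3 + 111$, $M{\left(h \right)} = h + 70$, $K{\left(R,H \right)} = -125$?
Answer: $\frac{125}{107} + 3 \sqrt{26} \approx 16.465$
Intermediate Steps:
$M{\left(h \right)} = 70 + h$
$F{\left(S,B \right)} = 2 B$ ($F{\left(S,B \right)} = B + B = 2 B$)
$Z = 798$ ($Z = 7 \left(3 + 111\right) = 7 \cdot 114 = 798$)
$p{\left(D,W \right)} = \sqrt{3} \sqrt{D}$ ($p{\left(D,W \right)} = \sqrt{2 D + D} = \sqrt{3 D} = \sqrt{3} \sqrt{D}$)
$p{\left(78,Z \right)} + \frac{K{\left(-191,-188 \right)}}{M{\left(-177 \right)}} = \sqrt{3} \sqrt{78} - \frac{125}{70 - 177} = 3 \sqrt{26} - \frac{125}{-107} = 3 \sqrt{26} - - \frac{125}{107} = 3 \sqrt{26} + \frac{125}{107} = \frac{125}{107} + 3 \sqrt{26}$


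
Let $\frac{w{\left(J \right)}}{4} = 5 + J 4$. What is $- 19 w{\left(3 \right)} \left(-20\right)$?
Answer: $25840$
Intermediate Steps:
$w{\left(J \right)} = 20 + 16 J$ ($w{\left(J \right)} = 4 \left(5 + J 4\right) = 4 \left(5 + 4 J\right) = 20 + 16 J$)
$- 19 w{\left(3 \right)} \left(-20\right) = - 19 \left(20 + 16 \cdot 3\right) \left(-20\right) = - 19 \left(20 + 48\right) \left(-20\right) = \left(-19\right) 68 \left(-20\right) = \left(-1292\right) \left(-20\right) = 25840$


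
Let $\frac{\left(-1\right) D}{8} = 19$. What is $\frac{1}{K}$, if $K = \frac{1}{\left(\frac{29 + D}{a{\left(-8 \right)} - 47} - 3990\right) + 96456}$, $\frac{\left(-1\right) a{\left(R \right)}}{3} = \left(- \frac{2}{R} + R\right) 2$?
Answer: $92712$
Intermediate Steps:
$a{\left(R \right)} = - 6 R + \frac{12}{R}$ ($a{\left(R \right)} = - 3 \left(- \frac{2}{R} + R\right) 2 = - 3 \left(R - \frac{2}{R}\right) 2 = - 3 \left(- \frac{4}{R} + 2 R\right) = - 6 R + \frac{12}{R}$)
$D = -152$ ($D = \left(-8\right) 19 = -152$)
$K = \frac{1}{92712}$ ($K = \frac{1}{\left(\frac{29 - 152}{\left(\left(-6\right) \left(-8\right) + \frac{12}{-8}\right) - 47} - 3990\right) + 96456} = \frac{1}{\left(- \frac{123}{\left(48 + 12 \left(- \frac{1}{8}\right)\right) - 47} - 3990\right) + 96456} = \frac{1}{\left(- \frac{123}{\left(48 - \frac{3}{2}\right) - 47} - 3990\right) + 96456} = \frac{1}{\left(- \frac{123}{\frac{93}{2} - 47} - 3990\right) + 96456} = \frac{1}{\left(- \frac{123}{- \frac{1}{2}} - 3990\right) + 96456} = \frac{1}{\left(\left(-123\right) \left(-2\right) - 3990\right) + 96456} = \frac{1}{\left(246 - 3990\right) + 96456} = \frac{1}{-3744 + 96456} = \frac{1}{92712} \approx 1.0786 \cdot 10^{-5}$)
$\frac{1}{K} = \frac{1}{\frac{1}{92712}} = 92712$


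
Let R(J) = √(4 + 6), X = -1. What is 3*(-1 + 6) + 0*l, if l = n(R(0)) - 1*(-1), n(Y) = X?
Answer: 15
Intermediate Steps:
R(J) = √10
n(Y) = -1
l = 0 (l = -1 - 1*(-1) = -1 + 1 = 0)
3*(-1 + 6) + 0*l = 3*(-1 + 6) + 0*0 = 3*5 + 0 = 15 + 0 = 15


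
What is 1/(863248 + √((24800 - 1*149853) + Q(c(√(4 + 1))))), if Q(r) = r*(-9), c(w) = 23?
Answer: 215812/186299308691 - I*√31315/372598617382 ≈ 1.1584e-6 - 4.7494e-10*I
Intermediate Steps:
Q(r) = -9*r
1/(863248 + √((24800 - 1*149853) + Q(c(√(4 + 1))))) = 1/(863248 + √((24800 - 1*149853) - 9*23)) = 1/(863248 + √((24800 - 149853) - 207)) = 1/(863248 + √(-125053 - 207)) = 1/(863248 + √(-125260)) = 1/(863248 + 2*I*√31315)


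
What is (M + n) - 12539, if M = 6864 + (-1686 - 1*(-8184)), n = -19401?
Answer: -18578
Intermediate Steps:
M = 13362 (M = 6864 + (-1686 + 8184) = 6864 + 6498 = 13362)
(M + n) - 12539 = (13362 - 19401) - 12539 = -6039 - 12539 = -18578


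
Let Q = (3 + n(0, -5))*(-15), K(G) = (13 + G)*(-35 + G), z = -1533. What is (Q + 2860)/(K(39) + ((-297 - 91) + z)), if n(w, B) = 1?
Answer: -2800/1713 ≈ -1.6346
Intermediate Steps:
K(G) = (-35 + G)*(13 + G)
Q = -60 (Q = (3 + 1)*(-15) = 4*(-15) = -60)
(Q + 2860)/(K(39) + ((-297 - 91) + z)) = (-60 + 2860)/((-455 + 39² - 22*39) + ((-297 - 91) - 1533)) = 2800/((-455 + 1521 - 858) + (-388 - 1533)) = 2800/(208 - 1921) = 2800/(-1713) = 2800*(-1/1713) = -2800/1713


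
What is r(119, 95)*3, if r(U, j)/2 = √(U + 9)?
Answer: 48*√2 ≈ 67.882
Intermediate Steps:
r(U, j) = 2*√(9 + U) (r(U, j) = 2*√(U + 9) = 2*√(9 + U))
r(119, 95)*3 = (2*√(9 + 119))*3 = (2*√128)*3 = (2*(8*√2))*3 = (16*√2)*3 = 48*√2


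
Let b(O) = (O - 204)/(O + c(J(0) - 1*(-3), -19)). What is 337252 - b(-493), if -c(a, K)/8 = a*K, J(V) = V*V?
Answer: 12477627/37 ≈ 3.3723e+5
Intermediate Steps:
J(V) = V**2
c(a, K) = -8*K*a (c(a, K) = -8*a*K = -8*K*a)
b(O) = (-204 + O)/(456 + O) (b(O) = (O - 204)/(O - 8*(-19)*(0**2 - 1*(-3))) = (-204 + O)/(O - 8*(-19)*(0 + 3)) = (-204 + O)/(O - 8*(-19)*3) = (-204 + O)/(O + 456) = (-204 + O)/(456 + O))
337252 - b(-493) = 337252 - (-204 - 493)/(456 - 493) = 337252 - (-697)/(-37) = 337252 - (-1)*(-697)/37 = 337252 - 1*697/37 = 337252 - 697/37 = 12477627/37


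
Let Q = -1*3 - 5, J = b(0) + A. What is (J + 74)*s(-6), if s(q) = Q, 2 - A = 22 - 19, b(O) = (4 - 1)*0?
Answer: -584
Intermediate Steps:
b(O) = 0 (b(O) = 3*0 = 0)
A = -1 (A = 2 - (22 - 19) = 2 - 1*3 = 2 - 3 = -1)
J = -1 (J = 0 - 1 = -1)
Q = -8 (Q = -3 - 5 = -8)
s(q) = -8
(J + 74)*s(-6) = (-1 + 74)*(-8) = 73*(-8) = -584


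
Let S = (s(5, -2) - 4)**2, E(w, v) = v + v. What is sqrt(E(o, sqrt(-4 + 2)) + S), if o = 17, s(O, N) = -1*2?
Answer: sqrt(36 + 2*I*sqrt(2)) ≈ 6.0046 + 0.23552*I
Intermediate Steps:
s(O, N) = -2
E(w, v) = 2*v
S = 36 (S = (-2 - 4)**2 = (-6)**2 = 36)
sqrt(E(o, sqrt(-4 + 2)) + S) = sqrt(2*sqrt(-4 + 2) + 36) = sqrt(2*sqrt(-2) + 36) = sqrt(2*(I*sqrt(2)) + 36) = sqrt(2*I*sqrt(2) + 36) = sqrt(36 + 2*I*sqrt(2))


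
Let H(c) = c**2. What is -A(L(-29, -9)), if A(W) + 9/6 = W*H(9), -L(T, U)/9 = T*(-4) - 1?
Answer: 167673/2 ≈ 83837.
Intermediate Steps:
L(T, U) = 9 + 36*T (L(T, U) = -9*(T*(-4) - 1) = -9*(-4*T - 1) = -9*(-1 - 4*T) = 9 + 36*T)
A(W) = -3/2 + 81*W (A(W) = -3/2 + W*9**2 = -3/2 + W*81 = -3/2 + 81*W)
-A(L(-29, -9)) = -(-3/2 + 81*(9 + 36*(-29))) = -(-3/2 + 81*(9 - 1044)) = -(-3/2 + 81*(-1035)) = -(-3/2 - 83835) = -1*(-167673/2) = 167673/2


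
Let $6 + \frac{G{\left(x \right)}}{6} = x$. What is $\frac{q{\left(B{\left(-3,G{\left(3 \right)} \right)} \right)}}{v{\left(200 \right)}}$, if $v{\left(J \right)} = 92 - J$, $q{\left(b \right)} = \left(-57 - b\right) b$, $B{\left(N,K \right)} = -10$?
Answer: $- \frac{235}{54} \approx -4.3519$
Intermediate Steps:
$G{\left(x \right)} = -36 + 6 x$
$q{\left(b \right)} = b \left(-57 - b\right)$
$\frac{q{\left(B{\left(-3,G{\left(3 \right)} \right)} \right)}}{v{\left(200 \right)}} = \frac{\left(-1\right) \left(-10\right) \left(57 - 10\right)}{92 - 200} = \frac{\left(-1\right) \left(-10\right) 47}{92 - 200} = \frac{470}{-108} = 470 \left(- \frac{1}{108}\right) = - \frac{235}{54}$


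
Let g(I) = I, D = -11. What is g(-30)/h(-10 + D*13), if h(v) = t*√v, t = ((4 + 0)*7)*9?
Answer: 5*I*√17/2142 ≈ 0.0096244*I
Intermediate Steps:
t = 252 (t = (4*7)*9 = 28*9 = 252)
h(v) = 252*√v
g(-30)/h(-10 + D*13) = -30*1/(252*√(-10 - 11*13)) = -30*1/(252*√(-10 - 143)) = -30*(-I*√17/12852) = -(-5)*I*√17/2142 = 5*I*√17/2142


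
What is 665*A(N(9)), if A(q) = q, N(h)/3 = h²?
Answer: 161595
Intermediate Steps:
N(h) = 3*h²
665*A(N(9)) = 665*(3*9²) = 665*(3*81) = 665*243 = 161595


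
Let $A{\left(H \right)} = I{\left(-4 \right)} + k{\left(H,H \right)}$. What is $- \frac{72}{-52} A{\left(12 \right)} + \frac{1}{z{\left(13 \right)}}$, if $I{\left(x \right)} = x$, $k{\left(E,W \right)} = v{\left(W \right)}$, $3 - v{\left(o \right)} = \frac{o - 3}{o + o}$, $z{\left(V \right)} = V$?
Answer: $- \frac{95}{52} \approx -1.8269$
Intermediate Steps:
$v{\left(o \right)} = 3 - \frac{-3 + o}{2 o}$ ($v{\left(o \right)} = 3 - \frac{o - 3}{o + o} = 3 - \frac{-3 + o}{2 o}$)
$k{\left(E,W \right)} = \frac{3 + 5 W}{2 W}$
$A{\left(H \right)} = -4 + \frac{3 + 5 H}{2 H}$
$- \frac{72}{-52} A{\left(12 \right)} + \frac{1}{z{\left(13 \right)}} = - \frac{72}{-52} \frac{3 \left(1 - 12\right)}{2 \cdot 12} + \frac{1}{13} = \left(-72\right) \left(- \frac{1}{52}\right) \frac{3}{2} \cdot \frac{1}{12} \left(1 - 12\right) + \frac{1}{13} = \frac{18 \cdot \frac{3}{2} \cdot \frac{1}{12} \left(-11\right)}{13} + \frac{1}{13} = \frac{18}{13} \left(- \frac{11}{8}\right) + \frac{1}{13} = - \frac{99}{52} + \frac{1}{13} = - \frac{95}{52}$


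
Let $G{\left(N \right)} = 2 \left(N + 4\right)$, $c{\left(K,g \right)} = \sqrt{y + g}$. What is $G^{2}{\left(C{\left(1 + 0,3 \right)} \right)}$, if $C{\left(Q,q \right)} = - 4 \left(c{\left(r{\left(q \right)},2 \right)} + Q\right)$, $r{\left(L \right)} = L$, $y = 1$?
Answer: $192$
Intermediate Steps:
$c{\left(K,g \right)} = \sqrt{1 + g}$
$C{\left(Q,q \right)} = - 4 Q - 4 \sqrt{3}$ ($C{\left(Q,q \right)} = - 4 \left(\sqrt{1 + 2} + Q\right) = - 4 \left(\sqrt{3} + Q\right) = - 4 \left(Q + \sqrt{3}\right) = - 4 Q - 4 \sqrt{3}$)
$G{\left(N \right)} = 8 + 2 N$ ($G{\left(N \right)} = 2 \left(4 + N\right) = 8 + 2 N$)
$G^{2}{\left(C{\left(1 + 0,3 \right)} \right)} = \left(8 + 2 \left(- 4 \left(1 + 0\right) - 4 \sqrt{3}\right)\right)^{2} = \left(8 + 2 \left(\left(-4\right) 1 - 4 \sqrt{3}\right)\right)^{2} = \left(8 + 2 \left(-4 - 4 \sqrt{3}\right)\right)^{2} = \left(8 - \left(8 + 8 \sqrt{3}\right)\right)^{2} = \left(- 8 \sqrt{3}\right)^{2} = 192$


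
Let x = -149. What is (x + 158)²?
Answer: 81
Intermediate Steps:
(x + 158)² = (-149 + 158)² = 9² = 81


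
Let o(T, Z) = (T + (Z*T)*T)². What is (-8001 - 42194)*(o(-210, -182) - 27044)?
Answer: -3233725408257705920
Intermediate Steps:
o(T, Z) = (T + Z*T²)² (o(T, Z) = (T + (T*Z)*T)² = (T + Z*T²)²)
(-8001 - 42194)*(o(-210, -182) - 27044) = (-8001 - 42194)*((-210)²*(1 - 210*(-182))² - 27044) = -50195*(44100*(1 + 38220)² - 27044) = -50195*(44100*38221² - 27044) = -50195*(44100*1460844841 - 27044) = -50195*(64423257488100 - 27044) = -50195*64423257461056 = -3233725408257705920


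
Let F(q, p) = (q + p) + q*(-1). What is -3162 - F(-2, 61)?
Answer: -3223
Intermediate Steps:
F(q, p) = p (F(q, p) = (p + q) - q = p)
-3162 - F(-2, 61) = -3162 - 1*61 = -3162 - 61 = -3223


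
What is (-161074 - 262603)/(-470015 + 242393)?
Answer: 423677/227622 ≈ 1.8613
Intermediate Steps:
(-161074 - 262603)/(-470015 + 242393) = -423677/(-227622) = -423677*(-1/227622) = 423677/227622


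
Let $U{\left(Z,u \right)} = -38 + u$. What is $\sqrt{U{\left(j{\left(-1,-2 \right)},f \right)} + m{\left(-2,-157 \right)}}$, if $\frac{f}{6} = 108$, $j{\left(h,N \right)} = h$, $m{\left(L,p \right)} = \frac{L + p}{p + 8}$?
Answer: $\frac{\sqrt{13566301}}{149} \approx 24.72$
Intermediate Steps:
$m{\left(L,p \right)} = \frac{L + p}{8 + p}$
$f = 648$ ($f = 6 \cdot 108 = 648$)
$\sqrt{U{\left(j{\left(-1,-2 \right)},f \right)} + m{\left(-2,-157 \right)}} = \sqrt{\left(-38 + 648\right) + \frac{-2 - 157}{8 - 157}} = \sqrt{610 + \frac{1}{-149} \left(-159\right)} = \sqrt{610 - - \frac{159}{149}} = \sqrt{610 + \frac{159}{149}} = \sqrt{\frac{91049}{149}} = \frac{\sqrt{13566301}}{149}$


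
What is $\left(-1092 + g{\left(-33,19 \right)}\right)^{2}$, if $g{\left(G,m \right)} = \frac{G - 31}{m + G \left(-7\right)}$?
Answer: $\frac{18640987024}{15625} \approx 1.193 \cdot 10^{6}$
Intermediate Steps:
$g{\left(G,m \right)} = \frac{-31 + G}{m - 7 G}$
$\left(-1092 + g{\left(-33,19 \right)}\right)^{2} = \left(-1092 + \frac{31 - -33}{\left(-1\right) 19 + 7 \left(-33\right)}\right)^{2} = \left(-1092 + \frac{31 + 33}{-19 - 231}\right)^{2} = \left(-1092 + \frac{1}{-250} \cdot 64\right)^{2} = \left(-1092 - \frac{32}{125}\right)^{2} = \left(- \frac{136532}{125}\right)^{2} = \frac{18640987024}{15625}$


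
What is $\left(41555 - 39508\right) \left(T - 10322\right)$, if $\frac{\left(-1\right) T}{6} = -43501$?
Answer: $513150148$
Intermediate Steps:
$T = 261006$ ($T = \left(-6\right) \left(-43501\right) = 261006$)
$\left(41555 - 39508\right) \left(T - 10322\right) = \left(41555 - 39508\right) \left(261006 - 10322\right) = 2047 \cdot 250684 = 513150148$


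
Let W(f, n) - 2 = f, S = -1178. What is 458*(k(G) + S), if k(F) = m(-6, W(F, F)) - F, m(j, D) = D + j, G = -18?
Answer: -541356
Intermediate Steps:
W(f, n) = 2 + f
k(F) = -4 (k(F) = ((2 + F) - 6) - F = (-4 + F) - F = -4)
458*(k(G) + S) = 458*(-4 - 1178) = 458*(-1182) = -541356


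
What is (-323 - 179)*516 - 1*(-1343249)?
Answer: 1084217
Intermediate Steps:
(-323 - 179)*516 - 1*(-1343249) = -502*516 + 1343249 = -259032 + 1343249 = 1084217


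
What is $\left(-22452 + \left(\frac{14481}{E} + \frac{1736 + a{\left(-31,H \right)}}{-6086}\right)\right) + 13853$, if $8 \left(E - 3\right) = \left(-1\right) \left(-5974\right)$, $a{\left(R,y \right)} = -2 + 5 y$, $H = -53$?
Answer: $- \frac{156600088553}{18251914} \approx -8579.9$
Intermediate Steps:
$E = \frac{2999}{4}$ ($E = 3 + \frac{\left(-1\right) \left(-5974\right)}{8} = 3 + \frac{1}{8} \cdot 5974 = 3 + \frac{2987}{4} = \frac{2999}{4} \approx 749.75$)
$\left(-22452 + \left(\frac{14481}{E} + \frac{1736 + a{\left(-31,H \right)}}{-6086}\right)\right) + 13853 = \left(-22452 + \left(\frac{14481}{\frac{2999}{4}} + \frac{1736 + \left(-2 + 5 \left(-53\right)\right)}{-6086}\right)\right) + 13853 = \left(-22452 + \left(14481 \cdot \frac{4}{2999} + \left(1736 - 267\right) \left(- \frac{1}{6086}\right)\right)\right) + 13853 = \left(-22452 + \left(\frac{57924}{2999} + \left(1736 - 267\right) \left(- \frac{1}{6086}\right)\right)\right) + 13853 = \left(-22452 + \left(\frac{57924}{2999} + 1469 \left(- \frac{1}{6086}\right)\right)\right) + 13853 = \left(-22452 + \left(\frac{57924}{2999} - \frac{1469}{6086}\right)\right) + 13853 = \left(-22452 + \frac{348119933}{18251914}\right) + 13853 = - \frac{409443853195}{18251914} + 13853 = - \frac{156600088553}{18251914}$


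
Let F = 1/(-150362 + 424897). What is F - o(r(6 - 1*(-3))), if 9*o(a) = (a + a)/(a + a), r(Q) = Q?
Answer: -274526/2470815 ≈ -0.11111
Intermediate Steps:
o(a) = ⅑ (o(a) = ((a + a)/(a + a))/9 = ((2*a)/((2*a)))/9 = ((2*a)*(1/(2*a)))/9 = (⅑)*1 = ⅑)
F = 1/274535 ≈ 3.6425e-6
F - o(r(6 - 1*(-3))) = 1/274535 - 1*⅑ = 1/274535 - ⅑ = -274526/2470815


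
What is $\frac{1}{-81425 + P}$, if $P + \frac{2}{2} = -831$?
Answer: $- \frac{1}{82257} \approx -1.2157 \cdot 10^{-5}$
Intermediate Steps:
$P = -832$ ($P = -1 - 831 = -832$)
$\frac{1}{-81425 + P} = \frac{1}{-81425 - 832} = \frac{1}{-82257} = - \frac{1}{82257}$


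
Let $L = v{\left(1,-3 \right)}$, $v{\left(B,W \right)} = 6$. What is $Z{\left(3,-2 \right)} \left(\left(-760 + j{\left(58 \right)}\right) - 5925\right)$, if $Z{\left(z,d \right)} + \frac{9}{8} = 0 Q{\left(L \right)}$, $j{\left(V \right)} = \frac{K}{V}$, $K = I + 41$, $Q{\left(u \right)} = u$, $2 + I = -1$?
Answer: $\frac{872307}{116} \approx 7519.9$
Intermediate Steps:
$I = -3$ ($I = -2 - 1 = -3$)
$L = 6$
$K = 38$ ($K = -3 + 41 = 38$)
$j{\left(V \right)} = \frac{38}{V}$
$Z{\left(z,d \right)} = - \frac{9}{8}$ ($Z{\left(z,d \right)} = - \frac{9}{8} + 0 \cdot 6 = - \frac{9}{8} + 0 = - \frac{9}{8}$)
$Z{\left(3,-2 \right)} \left(\left(-760 + j{\left(58 \right)}\right) - 5925\right) = - \frac{9 \left(\left(-760 + \frac{38}{58}\right) - 5925\right)}{8} = - \frac{9 \left(\left(-760 + 38 \cdot \frac{1}{58}\right) - 5925\right)}{8} = - \frac{9 \left(\left(-760 + \frac{19}{29}\right) - 5925\right)}{8} = - \frac{9 \left(- \frac{22021}{29} - 5925\right)}{8} = \left(- \frac{9}{8}\right) \left(- \frac{193846}{29}\right) = \frac{872307}{116}$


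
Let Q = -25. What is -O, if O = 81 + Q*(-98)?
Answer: -2531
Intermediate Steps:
O = 2531 (O = 81 - 25*(-98) = 81 + 2450 = 2531)
-O = -1*2531 = -2531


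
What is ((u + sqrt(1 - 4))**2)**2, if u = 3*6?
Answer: (18 + I*sqrt(3))**4 ≈ 99153.0 + 40031.0*I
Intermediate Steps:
u = 18
((u + sqrt(1 - 4))**2)**2 = ((18 + sqrt(1 - 4))**2)**2 = ((18 + sqrt(-3))**2)**2 = ((18 + I*sqrt(3))**2)**2 = (18 + I*sqrt(3))**4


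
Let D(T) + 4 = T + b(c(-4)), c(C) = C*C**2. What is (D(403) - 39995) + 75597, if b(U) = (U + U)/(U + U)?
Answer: 36002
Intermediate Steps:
c(C) = C**3
b(U) = 1 (b(U) = (2*U)/((2*U)) = (2*U)*(1/(2*U)) = 1)
D(T) = -3 + T (D(T) = -4 + (T + 1) = -4 + (1 + T) = -3 + T)
(D(403) - 39995) + 75597 = ((-3 + 403) - 39995) + 75597 = (400 - 39995) + 75597 = -39595 + 75597 = 36002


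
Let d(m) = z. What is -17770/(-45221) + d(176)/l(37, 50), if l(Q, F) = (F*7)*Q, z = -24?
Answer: 114518098/292805975 ≈ 0.39111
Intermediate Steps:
l(Q, F) = 7*F*Q (l(Q, F) = (7*F)*Q = 7*F*Q)
d(m) = -24
-17770/(-45221) + d(176)/l(37, 50) = -17770/(-45221) - 24/(7*50*37) = -17770*(-1/45221) - 24/12950 = 17770/45221 - 24*1/12950 = 17770/45221 - 12/6475 = 114518098/292805975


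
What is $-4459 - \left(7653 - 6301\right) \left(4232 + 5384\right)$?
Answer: $-13005291$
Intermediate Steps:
$-4459 - \left(7653 - 6301\right) \left(4232 + 5384\right) = -4459 - 1352 \cdot 9616 = -4459 - 13000832 = -13005291$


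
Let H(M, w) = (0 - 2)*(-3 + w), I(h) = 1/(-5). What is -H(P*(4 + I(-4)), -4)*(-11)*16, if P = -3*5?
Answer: 2464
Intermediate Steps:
I(h) = -⅕
P = -15
H(M, w) = 6 - 2*w (H(M, w) = -2*(-3 + w) = 6 - 2*w)
-H(P*(4 + I(-4)), -4)*(-11)*16 = -(6 - 2*(-4))*(-11)*16 = -(6 + 8)*(-11)*16 = -14*(-11)*16 = -(-154)*16 = -1*(-2464) = 2464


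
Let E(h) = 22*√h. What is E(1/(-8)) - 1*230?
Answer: -230 + 11*I*√2/2 ≈ -230.0 + 7.7782*I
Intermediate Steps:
E(1/(-8)) - 1*230 = 22*√(1/(-8)) - 1*230 = 22*√(-⅛) - 230 = 22*(I*√2/4) - 230 = 11*I*√2/2 - 230 = -230 + 11*I*√2/2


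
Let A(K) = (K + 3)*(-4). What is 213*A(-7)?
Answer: 3408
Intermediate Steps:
A(K) = -12 - 4*K (A(K) = (3 + K)*(-4) = -12 - 4*K)
213*A(-7) = 213*(-12 - 4*(-7)) = 213*(-12 + 28) = 213*16 = 3408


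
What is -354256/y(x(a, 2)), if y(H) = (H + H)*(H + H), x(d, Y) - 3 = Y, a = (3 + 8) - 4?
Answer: -88564/25 ≈ -3542.6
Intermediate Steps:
a = 7 (a = 11 - 4 = 7)
x(d, Y) = 3 + Y
y(H) = 4*H² (y(H) = (2*H)*(2*H) = 4*H²)
-354256/y(x(a, 2)) = -354256*1/(4*(3 + 2)²) = -354256/(4*5²) = -354256/(4*25) = -354256/100 = -354256*1/100 = -88564/25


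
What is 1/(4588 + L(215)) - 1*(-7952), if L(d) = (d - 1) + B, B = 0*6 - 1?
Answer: 38177553/4801 ≈ 7952.0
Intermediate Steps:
B = -1 (B = 0 - 1 = -1)
L(d) = -2 + d (L(d) = (d - 1) - 1 = (-1 + d) - 1 = -2 + d)
1/(4588 + L(215)) - 1*(-7952) = 1/(4588 + (-2 + 215)) - 1*(-7952) = 1/(4588 + 213) + 7952 = 1/4801 + 7952 = 38177553/4801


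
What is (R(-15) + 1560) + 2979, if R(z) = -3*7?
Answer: 4518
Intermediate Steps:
R(z) = -21
(R(-15) + 1560) + 2979 = (-21 + 1560) + 2979 = 1539 + 2979 = 4518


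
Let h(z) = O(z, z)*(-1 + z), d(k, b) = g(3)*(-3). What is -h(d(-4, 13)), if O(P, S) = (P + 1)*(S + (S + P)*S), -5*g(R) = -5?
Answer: -120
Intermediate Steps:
g(R) = 1 (g(R) = -1/5*(-5) = 1)
O(P, S) = (1 + P)*(S + S*(P + S)) (O(P, S) = (1 + P)*(S + (P + S)*S) = (1 + P)*(S + S*(P + S)))
d(k, b) = -3 (d(k, b) = 1*(-3) = -3)
h(z) = z*(-1 + z)*(1 + 2*z**2 + 3*z) (h(z) = (z*(1 + z + z**2 + 2*z + z*z))*(-1 + z) = (z*(1 + z + z**2 + 2*z + z**2))*(-1 + z) = (z*(1 + 2*z**2 + 3*z))*(-1 + z) = z*(-1 + z)*(1 + 2*z**2 + 3*z))
-h(d(-4, 13)) = -(-3)*(-1 - 3)*(1 + 2*(-3)**2 + 3*(-3)) = -(-3)*(-4)*(1 + 2*9 - 9) = -(-3)*(-4)*(1 + 18 - 9) = -(-3)*(-4)*10 = -1*120 = -120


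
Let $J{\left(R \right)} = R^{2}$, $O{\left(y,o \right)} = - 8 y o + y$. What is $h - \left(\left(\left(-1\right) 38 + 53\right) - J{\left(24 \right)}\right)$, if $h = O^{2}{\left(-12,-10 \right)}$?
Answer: $945345$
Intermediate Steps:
$O{\left(y,o \right)} = y - 8 o y$ ($O{\left(y,o \right)} = - 8 o y + y = y - 8 o y$)
$h = 944784$ ($h = \left(- 12 \left(1 - -80\right)\right)^{2} = \left(- 12 \left(1 + 80\right)\right)^{2} = \left(\left(-12\right) 81\right)^{2} = \left(-972\right)^{2} = 944784$)
$h - \left(\left(\left(-1\right) 38 + 53\right) - J{\left(24 \right)}\right) = 944784 - \left(\left(\left(-1\right) 38 + 53\right) - 24^{2}\right) = 944784 - \left(\left(-38 + 53\right) - 576\right) = 944784 - \left(15 - 576\right) = 944784 - -561 = 944784 + 561 = 945345$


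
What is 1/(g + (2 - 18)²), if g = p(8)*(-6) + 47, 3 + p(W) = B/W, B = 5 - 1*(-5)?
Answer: 2/627 ≈ 0.0031898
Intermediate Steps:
B = 10 (B = 5 + 5 = 10)
p(W) = -3 + 10/W
g = 115/2 (g = (-3 + 10/8)*(-6) + 47 = (-3 + 10*(⅛))*(-6) + 47 = (-3 + 5/4)*(-6) + 47 = -7/4*(-6) + 47 = 21/2 + 47 = 115/2 ≈ 57.500)
1/(g + (2 - 18)²) = 1/(115/2 + (2 - 18)²) = 1/(115/2 + (-16)²) = 1/(115/2 + 256) = 1/(627/2) = 2/627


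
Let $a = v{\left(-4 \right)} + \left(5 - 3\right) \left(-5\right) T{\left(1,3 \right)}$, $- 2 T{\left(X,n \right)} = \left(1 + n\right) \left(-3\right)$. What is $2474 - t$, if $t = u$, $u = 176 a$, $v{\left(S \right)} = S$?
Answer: $13738$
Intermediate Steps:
$T{\left(X,n \right)} = \frac{3}{2} + \frac{3 n}{2}$ ($T{\left(X,n \right)} = - \frac{\left(1 + n\right) \left(-3\right)}{2} = - \frac{-3 - 3 n}{2} = \frac{3}{2} + \frac{3 n}{2}$)
$a = -64$ ($a = -4 + \left(5 - 3\right) \left(-5\right) \left(\frac{3}{2} + \frac{3}{2} \cdot 3\right) = -4 + 2 \left(-5\right) \left(\frac{3}{2} + \frac{9}{2}\right) = -4 - 60 = -64$)
$u = -11264$ ($u = 176 \left(-64\right) = -11264$)
$t = -11264$
$2474 - t = 2474 - -11264 = 2474 + 11264 = 13738$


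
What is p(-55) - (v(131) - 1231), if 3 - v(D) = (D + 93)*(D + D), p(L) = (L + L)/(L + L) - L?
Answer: 59972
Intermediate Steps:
p(L) = 1 - L (p(L) = (2*L)/((2*L)) - L = (2*L)*(1/(2*L)) - L = 1 - L)
v(D) = 3 - 2*D*(93 + D) (v(D) = 3 - (D + 93)*(D + D) = 3 - (93 + D)*2*D = 3 - 2*D*(93 + D))
p(-55) - (v(131) - 1231) = (1 - 1*(-55)) - ((3 - 186*131 - 2*131**2) - 1231) = (1 + 55) - ((3 - 24366 - 2*17161) - 1231) = 56 - ((3 - 24366 - 34322) - 1231) = 56 - (-58685 - 1231) = 56 - 1*(-59916) = 56 + 59916 = 59972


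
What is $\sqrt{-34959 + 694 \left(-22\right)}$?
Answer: $i \sqrt{50227} \approx 224.11 i$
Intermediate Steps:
$\sqrt{-34959 + 694 \left(-22\right)} = \sqrt{-34959 - 15268} = \sqrt{-50227} = i \sqrt{50227}$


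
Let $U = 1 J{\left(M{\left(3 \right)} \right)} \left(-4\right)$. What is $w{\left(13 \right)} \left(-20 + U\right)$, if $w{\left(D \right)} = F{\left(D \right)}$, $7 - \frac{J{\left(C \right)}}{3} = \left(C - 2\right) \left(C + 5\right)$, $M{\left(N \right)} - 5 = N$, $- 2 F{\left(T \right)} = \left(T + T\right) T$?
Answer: $-140608$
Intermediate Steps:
$F{\left(T \right)} = - T^{2}$ ($F{\left(T \right)} = - \frac{\left(T + T\right) T}{2} = - \frac{2 T T}{2} = - \frac{2 T^{2}}{2} = - T^{2}$)
$M{\left(N \right)} = 5 + N$
$J{\left(C \right)} = 21 - 3 \left(-2 + C\right) \left(5 + C\right)$ ($J{\left(C \right)} = 21 - 3 \left(C - 2\right) \left(C + 5\right) = 21 - 3 \left(-2 + C\right) \left(5 + C\right)$)
$U = 852$ ($U = 1 \left(51 - 9 \left(5 + 3\right) - 3 \left(5 + 3\right)^{2}\right) \left(-4\right) = 1 \left(51 - 72 - 3 \cdot 8^{2}\right) \left(-4\right) = 1 \left(51 - 72 - 192\right) \left(-4\right) = 1 \left(-213\right) \left(-4\right) = \left(-213\right) \left(-4\right) = 852$)
$w{\left(D \right)} = - D^{2}$
$w{\left(13 \right)} \left(-20 + U\right) = - 13^{2} \left(-20 + 852\right) = \left(-1\right) 169 \cdot 832 = \left(-169\right) 832 = -140608$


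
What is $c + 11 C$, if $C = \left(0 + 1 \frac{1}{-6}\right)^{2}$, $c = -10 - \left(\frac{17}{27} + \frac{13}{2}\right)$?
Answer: $- \frac{1817}{108} \approx -16.824$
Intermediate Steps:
$c = - \frac{925}{54}$ ($c = -10 - \left(17 \cdot \frac{1}{27} + 13 \cdot \frac{1}{2}\right) = -10 - \left(\frac{17}{27} + \frac{13}{2}\right) = -10 - \frac{385}{54} = - \frac{925}{54} \approx -17.13$)
$C = \frac{1}{36}$ ($C = \left(0 + 1 \left(- \frac{1}{6}\right)\right)^{2} = \left(0 - \frac{1}{6}\right)^{2} = \left(- \frac{1}{6}\right)^{2} = \frac{1}{36} \approx 0.027778$)
$c + 11 C = - \frac{925}{54} + 11 \cdot \frac{1}{36} = - \frac{925}{54} + \frac{11}{36} = - \frac{1817}{108}$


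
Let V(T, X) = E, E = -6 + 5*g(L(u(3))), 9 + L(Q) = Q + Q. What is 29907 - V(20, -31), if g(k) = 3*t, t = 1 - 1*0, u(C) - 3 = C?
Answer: 29898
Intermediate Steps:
u(C) = 3 + C
L(Q) = -9 + 2*Q (L(Q) = -9 + (Q + Q) = -9 + 2*Q)
t = 1 (t = 1 + 0 = 1)
g(k) = 3 (g(k) = 3*1 = 3)
E = 9 (E = -6 + 5*3 = -6 + 15 = 9)
V(T, X) = 9
29907 - V(20, -31) = 29907 - 1*9 = 29907 - 9 = 29898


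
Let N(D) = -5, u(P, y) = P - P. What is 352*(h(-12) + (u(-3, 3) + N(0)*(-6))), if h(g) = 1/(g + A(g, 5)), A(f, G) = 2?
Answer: 52624/5 ≈ 10525.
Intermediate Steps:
u(P, y) = 0
h(g) = 1/(2 + g) (h(g) = 1/(g + 2) = 1/(2 + g))
352*(h(-12) + (u(-3, 3) + N(0)*(-6))) = 352*(1/(2 - 12) + (0 - 5*(-6))) = 352*(1/(-10) + (0 + 30)) = 352*(-1/10 + 30) = 352*(299/10) = 52624/5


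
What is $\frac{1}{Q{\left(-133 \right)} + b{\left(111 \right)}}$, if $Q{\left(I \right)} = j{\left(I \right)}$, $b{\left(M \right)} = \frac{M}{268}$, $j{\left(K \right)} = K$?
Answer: $- \frac{268}{35533} \approx -0.0075423$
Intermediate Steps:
$b{\left(M \right)} = \frac{M}{268}$ ($b{\left(M \right)} = M \frac{1}{268} = \frac{M}{268}$)
$Q{\left(I \right)} = I$
$\frac{1}{Q{\left(-133 \right)} + b{\left(111 \right)}} = \frac{1}{-133 + \frac{1}{268} \cdot 111} = \frac{1}{-133 + \frac{111}{268}} = \frac{1}{- \frac{35533}{268}} = - \frac{268}{35533}$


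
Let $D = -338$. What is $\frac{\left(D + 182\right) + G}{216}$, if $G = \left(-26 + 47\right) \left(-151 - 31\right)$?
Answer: $- \frac{221}{12} \approx -18.417$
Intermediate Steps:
$G = -3822$ ($G = 21 \left(-182\right) = -3822$)
$\frac{\left(D + 182\right) + G}{216} = \frac{\left(-338 + 182\right) - 3822}{216} = \left(-156 - 3822\right) \frac{1}{216} = \left(-3978\right) \frac{1}{216} = - \frac{221}{12}$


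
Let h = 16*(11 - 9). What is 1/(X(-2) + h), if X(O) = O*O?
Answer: 1/36 ≈ 0.027778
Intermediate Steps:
X(O) = O**2
h = 32 (h = 16*2 = 32)
1/(X(-2) + h) = 1/((-2)**2 + 32) = 1/(4 + 32) = 1/36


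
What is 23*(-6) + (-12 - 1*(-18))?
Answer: -132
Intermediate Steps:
23*(-6) + (-12 - 1*(-18)) = -138 + (-12 + 18) = -138 + 6 = -132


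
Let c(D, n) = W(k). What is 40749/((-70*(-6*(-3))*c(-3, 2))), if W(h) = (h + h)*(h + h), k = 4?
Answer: -13583/26880 ≈ -0.50532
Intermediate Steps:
W(h) = 4*h² (W(h) = (2*h)*(2*h) = 4*h²)
c(D, n) = 64 (c(D, n) = 4*4² = 4*16 = 64)
40749/((-70*(-6*(-3))*c(-3, 2))) = 40749/((-70*(-6*(-3))*64)) = 40749/((-1260*64)) = 40749/((-70*1152)) = 40749/(-80640) = 40749*(-1/80640) = -13583/26880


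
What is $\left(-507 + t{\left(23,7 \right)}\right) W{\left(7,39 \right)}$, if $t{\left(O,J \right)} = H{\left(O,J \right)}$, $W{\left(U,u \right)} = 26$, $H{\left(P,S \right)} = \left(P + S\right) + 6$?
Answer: $-12246$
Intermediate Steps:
$H{\left(P,S \right)} = 6 + P + S$
$t{\left(O,J \right)} = 6 + J + O$ ($t{\left(O,J \right)} = 6 + O + J = 6 + J + O$)
$\left(-507 + t{\left(23,7 \right)}\right) W{\left(7,39 \right)} = \left(-507 + \left(6 + 7 + 23\right)\right) 26 = \left(-507 + 36\right) 26 = \left(-471\right) 26 = -12246$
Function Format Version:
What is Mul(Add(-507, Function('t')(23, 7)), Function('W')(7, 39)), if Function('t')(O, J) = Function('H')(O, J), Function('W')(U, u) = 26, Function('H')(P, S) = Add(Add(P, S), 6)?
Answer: -12246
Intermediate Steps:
Function('H')(P, S) = Add(6, P, S)
Function('t')(O, J) = Add(6, J, O) (Function('t')(O, J) = Add(6, O, J) = Add(6, J, O))
Mul(Add(-507, Function('t')(23, 7)), Function('W')(7, 39)) = Mul(Add(-507, Add(6, 7, 23)), 26) = Mul(Add(-507, 36), 26) = Mul(-471, 26) = -12246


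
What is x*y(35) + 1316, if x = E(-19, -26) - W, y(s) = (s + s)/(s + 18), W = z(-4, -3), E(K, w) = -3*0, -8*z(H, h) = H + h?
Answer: 278747/212 ≈ 1314.8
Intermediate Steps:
z(H, h) = -H/8 - h/8 (z(H, h) = -(H + h)/8 = -H/8 - h/8)
E(K, w) = 0
W = 7/8 (W = -⅛*(-4) - ⅛*(-3) = ½ + 3/8 = 7/8 ≈ 0.87500)
y(s) = 2*s/(18 + s) (y(s) = (2*s)/(18 + s) = 2*s/(18 + s))
x = -7/8 (x = 0 - 1*7/8 = 0 - 7/8 = -7/8 ≈ -0.87500)
x*y(35) + 1316 = -7*35/(4*(18 + 35)) + 1316 = -7*35/(4*53) + 1316 = -7/8*70/53 + 1316 = -245/212 + 1316 = 278747/212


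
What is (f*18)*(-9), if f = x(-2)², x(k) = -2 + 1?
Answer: -162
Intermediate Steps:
x(k) = -1
f = 1 (f = (-1)² = 1)
(f*18)*(-9) = (1*18)*(-9) = 18*(-9) = -162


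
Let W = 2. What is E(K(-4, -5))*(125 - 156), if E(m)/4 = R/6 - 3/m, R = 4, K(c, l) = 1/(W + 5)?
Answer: 7564/3 ≈ 2521.3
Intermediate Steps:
K(c, l) = 1/7 (K(c, l) = 1/(2 + 5) = 1/7)
E(m) = 8/3 - 12/m (E(m) = 4*(4/6 - 3/m) = 4*(4*(1/6) - 3/m) = 4*(2/3 - 3/m) = 8/3 - 12/m)
E(K(-4, -5))*(125 - 156) = (8/3 - 12/1/7)*(125 - 156) = (8/3 - 12*7)*(-31) = (8/3 - 84)*(-31) = -244/3*(-31) = 7564/3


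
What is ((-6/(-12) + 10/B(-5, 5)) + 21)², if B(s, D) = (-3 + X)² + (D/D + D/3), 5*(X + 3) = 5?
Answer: 13169641/27556 ≈ 477.92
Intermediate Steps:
X = -2 (X = -3 + (⅕)*5 = -3 + 1 = -2)
B(s, D) = 26 + D/3 (B(s, D) = (-3 - 2)² + (D/D + D/3) = (-5)² + (1 + D*(⅓)) = 25 + (1 + D/3) = 26 + D/3)
((-6/(-12) + 10/B(-5, 5)) + 21)² = ((-6/(-12) + 10/(26 + (⅓)*5)) + 21)² = ((-6*(-1/12) + 10/(26 + 5/3)) + 21)² = ((½ + 10/(83/3)) + 21)² = ((½ + 10*(3/83)) + 21)² = ((½ + 30/83) + 21)² = (143/166 + 21)² = (3629/166)² = 13169641/27556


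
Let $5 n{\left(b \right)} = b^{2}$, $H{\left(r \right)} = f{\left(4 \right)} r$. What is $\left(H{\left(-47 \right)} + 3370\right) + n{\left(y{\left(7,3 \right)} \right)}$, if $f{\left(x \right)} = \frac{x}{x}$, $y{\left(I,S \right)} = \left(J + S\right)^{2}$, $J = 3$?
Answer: $\frac{17911}{5} \approx 3582.2$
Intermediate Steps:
$y{\left(I,S \right)} = \left(3 + S\right)^{2}$
$f{\left(x \right)} = 1$
$H{\left(r \right)} = r$ ($H{\left(r \right)} = 1 r = r$)
$n{\left(b \right)} = \frac{b^{2}}{5}$
$\left(H{\left(-47 \right)} + 3370\right) + n{\left(y{\left(7,3 \right)} \right)} = \left(-47 + 3370\right) + \frac{\left(\left(3 + 3\right)^{2}\right)^{2}}{5} = 3323 + \frac{\left(6^{2}\right)^{2}}{5} = 3323 + \frac{36^{2}}{5} = 3323 + \frac{1}{5} \cdot 1296 = 3323 + \frac{1296}{5} = \frac{17911}{5}$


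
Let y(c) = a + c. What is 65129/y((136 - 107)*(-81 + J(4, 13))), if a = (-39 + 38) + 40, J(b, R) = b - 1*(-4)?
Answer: -65129/2078 ≈ -31.342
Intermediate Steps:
J(b, R) = 4 + b (J(b, R) = b + 4 = 4 + b)
a = 39 (a = -1 + 40 = 39)
y(c) = 39 + c
65129/y((136 - 107)*(-81 + J(4, 13))) = 65129/(39 + (136 - 107)*(-81 + (4 + 4))) = 65129/(39 + 29*(-81 + 8)) = 65129/(39 + 29*(-73)) = 65129/(39 - 2117) = 65129/(-2078) = 65129*(-1/2078) = -65129/2078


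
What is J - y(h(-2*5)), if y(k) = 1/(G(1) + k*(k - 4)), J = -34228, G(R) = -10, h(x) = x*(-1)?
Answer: -1711401/50 ≈ -34228.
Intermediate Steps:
h(x) = -x
y(k) = 1/(-10 + k*(-4 + k)) (y(k) = 1/(-10 + k*(k - 4)) = 1/(-10 + k*(-4 + k)))
J - y(h(-2*5)) = -34228 - 1/(-10 + (-(-2)*5)² - (-4)*(-2*5)) = -34228 - 1/(-10 + (-1*(-10))² - (-4)*(-10)) = -34228 - 1/(-10 + 10² - 4*10) = -34228 - 1/(-10 + 100 - 40) = -34228 - 1/50 = -1711401/50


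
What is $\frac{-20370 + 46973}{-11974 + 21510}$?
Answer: $\frac{26603}{9536} \approx 2.7897$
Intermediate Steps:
$\frac{-20370 + 46973}{-11974 + 21510} = \frac{26603}{9536}$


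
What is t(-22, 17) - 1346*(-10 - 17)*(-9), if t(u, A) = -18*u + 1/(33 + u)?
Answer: -3593501/11 ≈ -3.2668e+5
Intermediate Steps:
t(u, A) = 1/(33 + u) - 18*u
t(-22, 17) - 1346*(-10 - 17)*(-9) = (1 - 594*(-22) - 18*(-22)²)/(33 - 22) - 1346*(-10 - 17)*(-9) = (1 + 13068 - 18*484)/11 - (-36342)*(-9) = (1 + 13068 - 8712)/11 - 1346*243 = (1/11)*4357 - 327078 = 4357/11 - 327078 = -3593501/11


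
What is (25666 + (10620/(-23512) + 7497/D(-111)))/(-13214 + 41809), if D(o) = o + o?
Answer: 29339752/32731643 ≈ 0.89637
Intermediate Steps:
D(o) = 2*o
(25666 + (10620/(-23512) + 7497/D(-111)))/(-13214 + 41809) = (25666 + (10620/(-23512) + 7497/((2*(-111)))))/(-13214 + 41809) = (25666 + (10620*(-1/23512) + 7497/(-222)))/28595 = (25666 + (-2655/5878 + 7497*(-1/222)))*(1/28595) = (25666 + (-2655/5878 - 2499/74))*(1/28595) = (25666 - 3721398/108743)*(1/28595) = (2787276440/108743)*(1/28595) = 29339752/32731643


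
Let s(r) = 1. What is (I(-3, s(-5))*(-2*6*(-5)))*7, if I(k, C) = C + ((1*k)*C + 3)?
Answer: 420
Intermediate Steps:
I(k, C) = 3 + C + C*k (I(k, C) = C + (k*C + 3) = C + (C*k + 3) = C + (3 + C*k) = 3 + C + C*k)
(I(-3, s(-5))*(-2*6*(-5)))*7 = ((3 + 1 + 1*(-3))*(-2*6*(-5)))*7 = ((3 + 1 - 3)*(-12*(-5)))*7 = (1*60)*7 = 60*7 = 420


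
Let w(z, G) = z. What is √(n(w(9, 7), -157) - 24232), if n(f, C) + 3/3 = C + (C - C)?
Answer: 3*I*√2710 ≈ 156.17*I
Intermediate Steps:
n(f, C) = -1 + C (n(f, C) = -1 + (C + (C - C)) = -1 + (C + 0) = -1 + C)
√(n(w(9, 7), -157) - 24232) = √((-1 - 157) - 24232) = √(-158 - 24232) = √(-24390) = 3*I*√2710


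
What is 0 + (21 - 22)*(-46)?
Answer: 46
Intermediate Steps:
0 + (21 - 22)*(-46) = 0 - 1*(-46) = 0 + 46 = 46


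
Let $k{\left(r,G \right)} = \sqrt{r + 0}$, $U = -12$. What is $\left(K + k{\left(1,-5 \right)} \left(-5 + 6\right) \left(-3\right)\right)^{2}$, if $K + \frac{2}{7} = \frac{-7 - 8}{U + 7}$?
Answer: $\frac{4}{49} \approx 0.081633$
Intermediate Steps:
$k{\left(r,G \right)} = \sqrt{r}$
$K = \frac{19}{7}$ ($K = - \frac{2}{7} + \frac{-7 - 8}{-12 + 7} = - \frac{2}{7} - \frac{15}{-5} = - \frac{2}{7} - -3 = - \frac{2}{7} + 3 = \frac{19}{7} \approx 2.7143$)
$\left(K + k{\left(1,-5 \right)} \left(-5 + 6\right) \left(-3\right)\right)^{2} = \left(\frac{19}{7} + \sqrt{1} \left(-5 + 6\right) \left(-3\right)\right)^{2} = \left(\frac{19}{7} + 1 \cdot 1 \left(-3\right)\right)^{2} = \left(\frac{19}{7} + 1 \left(-3\right)\right)^{2} = \left(\frac{19}{7} - 3\right)^{2} = \left(- \frac{2}{7}\right)^{2} = \frac{4}{49}$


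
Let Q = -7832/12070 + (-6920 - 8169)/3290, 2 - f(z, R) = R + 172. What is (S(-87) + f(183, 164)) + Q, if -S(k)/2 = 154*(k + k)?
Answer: 211468326589/3971030 ≈ 53253.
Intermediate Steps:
f(z, R) = -170 - R (f(z, R) = 2 - (R + 172) = 2 - (172 + R) = 2 + (-172 - R) = -170 - R)
S(k) = -616*k (S(k) = -308*(k + k) = -308*2*k = -616*k)
Q = -20789151/3971030 (Q = -7832*1/12070 - 15089*1/3290 = -3916/6035 - 15089/3290 = -20789151/3971030 ≈ -5.2352)
(S(-87) + f(183, 164)) + Q = (-616*(-87) + (-170 - 1*164)) - 20789151/3971030 = (53592 + (-170 - 164)) - 20789151/3971030 = (53592 - 334) - 20789151/3971030 = 53258 - 20789151/3971030 = 211468326589/3971030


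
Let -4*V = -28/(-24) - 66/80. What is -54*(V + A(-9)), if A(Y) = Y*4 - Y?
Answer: 117009/80 ≈ 1462.6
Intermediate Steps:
V = -41/480 (V = -(-28/(-24) - 66/80)/4 = -(-28*(-1/24) - 66*1/80)/4 = -(7/6 - 33/40)/4 = -1/4*41/120 = -41/480 ≈ -0.085417)
A(Y) = 3*Y (A(Y) = 4*Y - Y = 3*Y)
-54*(V + A(-9)) = -54*(-41/480 + 3*(-9)) = -54*(-41/480 - 27) = -54*(-13001/480) = 117009/80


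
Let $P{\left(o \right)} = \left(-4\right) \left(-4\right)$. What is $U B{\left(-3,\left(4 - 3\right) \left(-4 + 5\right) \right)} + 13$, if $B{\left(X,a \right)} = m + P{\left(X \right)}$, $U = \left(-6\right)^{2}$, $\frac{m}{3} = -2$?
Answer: $373$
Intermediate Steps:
$m = -6$ ($m = 3 \left(-2\right) = -6$)
$P{\left(o \right)} = 16$
$U = 36$
$B{\left(X,a \right)} = 10$ ($B{\left(X,a \right)} = -6 + 16 = 10$)
$U B{\left(-3,\left(4 - 3\right) \left(-4 + 5\right) \right)} + 13 = 36 \cdot 10 + 13 = 360 + 13 = 373$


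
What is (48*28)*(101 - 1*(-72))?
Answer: 232512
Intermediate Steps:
(48*28)*(101 - 1*(-72)) = 1344*(101 + 72) = 1344*173 = 232512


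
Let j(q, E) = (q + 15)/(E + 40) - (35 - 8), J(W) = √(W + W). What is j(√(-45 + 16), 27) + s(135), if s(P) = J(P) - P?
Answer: -10839/67 + 3*√30 + I*√29/67 ≈ -145.34 + 0.080376*I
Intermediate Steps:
J(W) = √2*√W (J(W) = √(2*W) = √2*√W)
s(P) = -P + √2*√P (s(P) = √2*√P - P = -P + √2*√P)
j(q, E) = -27 + (15 + q)/(40 + E) (j(q, E) = (15 + q)/(40 + E) - 1*27 = (15 + q)/(40 + E) - 27 = -27 + (15 + q)/(40 + E))
j(√(-45 + 16), 27) + s(135) = (-1065 + √(-45 + 16) - 27*27)/(40 + 27) + (-1*135 + √2*√135) = (-1065 + √(-29) - 729)/67 + (-135 + √2*(3*√15)) = (-1065 + I*√29 - 729)/67 + (-135 + 3*√30) = (-1794 + I*√29)/67 + (-135 + 3*√30) = (-1794/67 + I*√29/67) + (-135 + 3*√30) = -10839/67 + 3*√30 + I*√29/67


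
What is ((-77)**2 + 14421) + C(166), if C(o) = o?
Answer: 20516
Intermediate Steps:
((-77)**2 + 14421) + C(166) = ((-77)**2 + 14421) + 166 = (5929 + 14421) + 166 = 20350 + 166 = 20516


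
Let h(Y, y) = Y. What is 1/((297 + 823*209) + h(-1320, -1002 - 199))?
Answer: 1/170984 ≈ 5.8485e-6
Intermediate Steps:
1/((297 + 823*209) + h(-1320, -1002 - 199)) = 1/((297 + 823*209) - 1320) = 1/((297 + 172007) - 1320) = 1/(172304 - 1320) = 1/170984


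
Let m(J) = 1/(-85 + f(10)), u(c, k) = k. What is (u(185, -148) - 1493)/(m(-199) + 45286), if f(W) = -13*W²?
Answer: -2272785/62721109 ≈ -0.036236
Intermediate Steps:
m(J) = -1/1385 (m(J) = 1/(-85 - 13*10²) = 1/(-85 - 13*100) = 1/(-85 - 1300) = 1/(-1385) = -1/1385)
(u(185, -148) - 1493)/(m(-199) + 45286) = (-148 - 1493)/(-1/1385 + 45286) = -1641/62721109/1385 = -1641*1385/62721109 = -2272785/62721109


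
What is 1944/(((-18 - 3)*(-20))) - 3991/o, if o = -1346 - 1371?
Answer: 44603/7315 ≈ 6.0975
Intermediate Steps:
o = -2717
1944/(((-18 - 3)*(-20))) - 3991/o = 1944/(((-18 - 3)*(-20))) - 3991/(-2717) = 1944/((-21*(-20))) - 3991*(-1/2717) = 1944/420 + 307/209 = 1944*(1/420) + 307/209 = 162/35 + 307/209 = 44603/7315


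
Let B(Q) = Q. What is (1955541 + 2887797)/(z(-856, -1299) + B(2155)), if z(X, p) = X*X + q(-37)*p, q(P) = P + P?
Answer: 4843338/831017 ≈ 5.8282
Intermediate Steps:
q(P) = 2*P
z(X, p) = X² - 74*p (z(X, p) = X*X + (2*(-37))*p = X² - 74*p)
(1955541 + 2887797)/(z(-856, -1299) + B(2155)) = (1955541 + 2887797)/(((-856)² - 74*(-1299)) + 2155) = 4843338/((732736 + 96126) + 2155) = 4843338/(828862 + 2155) = 4843338/831017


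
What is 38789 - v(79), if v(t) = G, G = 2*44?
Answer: 38701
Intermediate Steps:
G = 88
v(t) = 88
38789 - v(79) = 38789 - 1*88 = 38789 - 88 = 38701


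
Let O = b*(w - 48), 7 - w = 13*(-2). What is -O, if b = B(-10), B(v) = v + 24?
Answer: 210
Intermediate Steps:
B(v) = 24 + v
b = 14 (b = 24 - 10 = 14)
w = 33 (w = 7 - 13*(-2) = 7 - 1*(-26) = 7 + 26 = 33)
O = -210 (O = 14*(33 - 48) = 14*(-15) = -210)
-O = -1*(-210) = 210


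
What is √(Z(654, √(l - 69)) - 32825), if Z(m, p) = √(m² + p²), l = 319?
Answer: √(-32825 + 7*√8734) ≈ 179.36*I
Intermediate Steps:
√(Z(654, √(l - 69)) - 32825) = √(√(654² + (√(319 - 69))²) - 32825) = √(√(427716 + (√250)²) - 32825) = √(√(427716 + (5*√10)²) - 32825) = √(√(427716 + 250) - 32825) = √(√427966 - 32825) = √(7*√8734 - 32825) = √(-32825 + 7*√8734)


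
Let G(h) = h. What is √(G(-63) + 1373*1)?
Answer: √1310 ≈ 36.194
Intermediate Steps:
√(G(-63) + 1373*1) = √(-63 + 1373*1) = √(-63 + 1373) = √1310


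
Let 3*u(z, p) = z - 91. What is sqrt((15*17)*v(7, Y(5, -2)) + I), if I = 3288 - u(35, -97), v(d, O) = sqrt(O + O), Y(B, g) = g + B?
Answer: sqrt(29760 + 2295*sqrt(6))/3 ≈ 62.700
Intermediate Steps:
Y(B, g) = B + g
u(z, p) = -91/3 + z/3 (u(z, p) = (z - 91)/3 = (-91 + z)/3 = -91/3 + z/3)
v(d, O) = sqrt(2)*sqrt(O) (v(d, O) = sqrt(2*O) = sqrt(2)*sqrt(O))
I = 9920/3 (I = 3288 - (-91/3 + (1/3)*35) = 3288 - (-91/3 + 35/3) = 3288 - 1*(-56/3) = 3288 + 56/3 = 9920/3 ≈ 3306.7)
sqrt((15*17)*v(7, Y(5, -2)) + I) = sqrt((15*17)*(sqrt(2)*sqrt(5 - 2)) + 9920/3) = sqrt(255*(sqrt(2)*sqrt(3)) + 9920/3) = sqrt(255*sqrt(6) + 9920/3) = sqrt(9920/3 + 255*sqrt(6))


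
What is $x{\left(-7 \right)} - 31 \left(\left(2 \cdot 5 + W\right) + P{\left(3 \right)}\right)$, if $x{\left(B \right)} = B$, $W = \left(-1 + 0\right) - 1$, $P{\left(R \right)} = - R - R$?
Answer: $-69$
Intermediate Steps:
$P{\left(R \right)} = - 2 R$
$W = -2$ ($W = -1 - 1 = -2$)
$x{\left(-7 \right)} - 31 \left(\left(2 \cdot 5 + W\right) + P{\left(3 \right)}\right) = -7 - 31 \left(\left(2 \cdot 5 - 2\right) - 6\right) = -7 - 31 \left(\left(10 - 2\right) - 6\right) = -7 - 31 \left(8 - 6\right) = -7 - 62 = -69$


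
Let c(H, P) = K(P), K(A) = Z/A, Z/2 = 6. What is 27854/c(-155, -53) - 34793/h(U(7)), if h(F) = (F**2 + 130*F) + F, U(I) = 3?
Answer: -24744785/201 ≈ -1.2311e+5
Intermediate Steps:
Z = 12 (Z = 2*6 = 12)
K(A) = 12/A
c(H, P) = 12/P
h(F) = F**2 + 131*F
27854/c(-155, -53) - 34793/h(U(7)) = 27854/((12/(-53))) - 34793*1/(3*(131 + 3)) = 27854/((12*(-1/53))) - 34793/(3*134) = 27854/(-12/53) - 34793/402 = 27854*(-53/12) - 34793*1/402 = -738131/6 - 34793/402 = -24744785/201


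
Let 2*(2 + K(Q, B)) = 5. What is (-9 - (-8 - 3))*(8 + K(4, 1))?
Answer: 17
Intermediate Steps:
K(Q, B) = ½ (K(Q, B) = -2 + (½)*5 = -2 + 5/2 = ½)
(-9 - (-8 - 3))*(8 + K(4, 1)) = (-9 - (-8 - 3))*(8 + ½) = (-9 - 1*(-11))*(17/2) = (-9 + 11)*(17/2) = 2*(17/2) = 17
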